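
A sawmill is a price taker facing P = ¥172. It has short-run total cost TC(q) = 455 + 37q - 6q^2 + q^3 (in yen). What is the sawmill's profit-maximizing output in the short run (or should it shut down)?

Variable cost is VC = 37q - 6q^2 + q^3, so AVC = VC/q = 37 - 6q + q^2 and MC = dTC/dq = 37 - 12q + 3q^2.
AVC is minimized where dAVC/dq = -6 + 2q = 0, at q = 3; min AVC = 37 - 6·3 + 3^2 = ¥28.
Because ¥172 ≥ ¥28, revenue can cover variable cost; the firm operates.
P = MC gives -135 - 12q + 3q^2 = 0, with roots -5 and 9. Take the larger (rising MC): q* = 9.
Check: AVC at q = 9 is ¥64 ≤ P, so revenue covers variable cost.
Profit = P·q − TC = 172·9 − 1031 = ¥517.

Produce at q = 9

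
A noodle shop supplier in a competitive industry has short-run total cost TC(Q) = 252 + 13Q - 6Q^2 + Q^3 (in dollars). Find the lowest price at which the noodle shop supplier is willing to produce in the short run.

The shutdown price is the minimum of AVC. VC = 13Q - 6Q^2 + Q^3, so AVC = 13 - 6Q + Q^2.
At the minimum of AVC, MC = AVC. MC = 13 - 12Q + 3Q^2; setting MC = AVC gives 2Q^2 - 6Q = 0, so Q = 3. min AVC = 4.
For P < $4 the firm produces nothing.

$4 per unit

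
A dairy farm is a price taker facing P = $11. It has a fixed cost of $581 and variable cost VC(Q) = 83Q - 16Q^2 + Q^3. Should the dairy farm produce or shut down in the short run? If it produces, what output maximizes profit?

Shut down

From TC, MC = TC'(Q) = 83 - 32Q + 3Q^2 and AVC = VC/Q = 83 - 16Q + Q^2.
AVC hits its minimum where MC = AVC, at Q = 8, giving min AVC = 83 - 16·8 + 8^2 = $19.
With P < min AVC ($11 < $19), every unit sold adds to the loss.
Shutting down limits the loss to fixed cost, $581.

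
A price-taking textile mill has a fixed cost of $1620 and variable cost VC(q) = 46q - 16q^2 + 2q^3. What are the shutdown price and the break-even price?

Shutdown price = $14; break-even price = $244

AVC = 46 - 16q + 2q^2; minimized at q = 4, giving min AVC = $14. That is the shutdown price.
ATC = 1620/q + 46 - 16q + 2q^2. Setting dATC/dq = −1620/q^2 − 16 + 4q = 0 gives q = 9 (since 4·9^3 − 16·9^2 = 1620).
min ATC = 1620/9 + 46 − 16·9 + 2·9^2 = $244. That is the break-even price.
Between these two prices the firm operates at a loss; above $244 it earns a profit.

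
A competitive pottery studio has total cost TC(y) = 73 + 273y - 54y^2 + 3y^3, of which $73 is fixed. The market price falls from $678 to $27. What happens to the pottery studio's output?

MC = 273 - 108y + 9y^2; the shutdown threshold is min AVC = $30 (at y = 9).
At P = $678 ≥ min AVC, set P = MC on the rising branch: y = 15.
At P = $27 < min AVC = $30, price no longer covers variable cost at any output, so the firm shuts down: y = 0.

Output falls from 15 to 0 (the firm shuts down)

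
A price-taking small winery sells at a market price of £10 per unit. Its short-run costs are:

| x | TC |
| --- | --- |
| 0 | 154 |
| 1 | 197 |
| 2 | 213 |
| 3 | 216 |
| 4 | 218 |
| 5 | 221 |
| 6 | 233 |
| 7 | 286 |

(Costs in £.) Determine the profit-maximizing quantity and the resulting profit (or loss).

Tabulate TR − TC: x=0: -154; x=1: -187; x=2: -193; x=3: -186; x=4: -178; x=5: -171; x=6: -173; x=7: -216.
Profit is highest at x = 0. Equivalently, the lowest AVC in the table is 79/6 ≈ £13.17 at x = 6, and P = £10 falls below it — price never covers variable cost, so the firm shuts down and loses only its fixed cost.

x = 0 (shut down); profit = -£154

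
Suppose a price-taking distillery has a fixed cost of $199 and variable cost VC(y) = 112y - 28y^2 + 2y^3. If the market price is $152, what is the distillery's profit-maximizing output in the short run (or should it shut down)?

From TC, MC = TC'(y) = 112 - 56y + 6y^2 and AVC = VC/y = 112 - 28y + 2y^2.
AVC hits its minimum where MC = AVC, at y = 7, giving min AVC = 112 - 28·7 + 2·7^2 = $14.
Since P = $152 ≥ min AVC = $14, price covers variable cost and the firm should produce.
Set P = MC: 152 = 112 - 56y + 6y^2 → -40 - 56y + 6y^2 = 0. The roots are y = -2/3 and y = 10; the profit-maximizing output is on the rising part of MC, so y* = 10.
Check: AVC at y = 10 is $32 ≤ P, so revenue covers variable cost.
Profit = P·y − TC = 152·10 − 519 = $1001.

Produce at y = 10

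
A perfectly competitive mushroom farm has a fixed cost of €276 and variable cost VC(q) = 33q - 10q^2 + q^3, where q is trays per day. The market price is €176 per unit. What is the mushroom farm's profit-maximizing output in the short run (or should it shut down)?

Strip out fixed cost: VC = 33q - 10q^2 + q^3. Then AVC = 33 - 10q + q^2 and MC = 33 - 20q + 3q^2.
The AVC parabola has its vertex at q = 10/2 = 5, where AVC = 33 - 10·5 + 5^2 = €8.
Because €176 ≥ €8, revenue can cover variable cost; the firm operates.
Set P = MC: 176 = 33 - 20q + 3q^2 → -143 - 20q + 3q^2 = 0. The roots are q = -13/3 and q = 11; the profit-maximizing output is on the rising part of MC, so q* = 11.
Check: AVC at q = 11 is €44 ≤ P, so revenue covers variable cost.
Profit = P·q − TC = 176·11 − 760 = €1176.

Produce at q = 11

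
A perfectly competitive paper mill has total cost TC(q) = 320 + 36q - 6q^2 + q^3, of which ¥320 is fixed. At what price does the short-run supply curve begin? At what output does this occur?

The shutdown price is the minimum of AVC. VC = 36q - 6q^2 + q^3, so AVC = 36 - 6q + q^2.
At the minimum of AVC, MC = AVC. MC = 36 - 12q + 3q^2; setting MC = AVC gives 2q^2 - 6q = 0, so q = 3. min AVC = 27.
For P < ¥27 the firm produces nothing.

¥27 per unit, at q = 3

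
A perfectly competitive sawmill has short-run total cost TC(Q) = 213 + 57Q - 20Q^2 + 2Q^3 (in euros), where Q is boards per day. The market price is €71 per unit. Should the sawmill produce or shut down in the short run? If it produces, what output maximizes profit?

Produce at Q = 7

Variable cost is VC = 57Q - 20Q^2 + 2Q^3, so AVC = VC/Q = 57 - 20Q + 2Q^2 and MC = dTC/dQ = 57 - 40Q + 6Q^2.
AVC is minimized where dAVC/dQ = -20 + 4Q = 0, at Q = 5; min AVC = 57 - 20·5 + 2·5^2 = €7.
P = €71 exceeds min AVC = €7, so the firm stays open.
Set P = MC: 71 = 57 - 40Q + 6Q^2 → -14 - 40Q + 6Q^2 = 0. The roots are Q = -1/3 and Q = 7; the profit-maximizing output is on the rising part of MC, so Q* = 7.
Check: AVC at Q = 7 is €15 ≤ P, so revenue covers variable cost.
Profit = P·Q − TC = 71·7 − 318 = €179.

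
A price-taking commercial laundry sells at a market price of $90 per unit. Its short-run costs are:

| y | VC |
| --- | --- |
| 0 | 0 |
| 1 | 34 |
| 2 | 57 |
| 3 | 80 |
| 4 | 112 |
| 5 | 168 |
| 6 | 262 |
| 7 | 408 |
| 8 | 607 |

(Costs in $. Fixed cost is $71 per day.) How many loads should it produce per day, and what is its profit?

y = 5; profit = $211

Profit at each row (π = 90y − TC): y=0: -71; y=1: -15; y=2: 52; y=3: 119; y=4: 177; y=5: 211; y=6: 207; y=7: 151; y=8: 42.
Profit is maximized at y = 5. AVC there is 168/5 = $33.60 ≤ P, so producing beats shutting down (which would give -$71).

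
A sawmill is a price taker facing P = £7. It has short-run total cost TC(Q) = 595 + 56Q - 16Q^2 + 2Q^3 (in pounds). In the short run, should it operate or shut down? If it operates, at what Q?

Variable cost is VC = 56Q - 16Q^2 + 2Q^3, so AVC = VC/Q = 56 - 16Q + 2Q^2 and MC = dTC/dQ = 56 - 32Q + 6Q^2.
The AVC parabola has its vertex at Q = 16/4 = 4, where AVC = 56 - 16·4 + 2·4^2 = £24.
Since P = £7 < min AVC = £24, price fails to cover variable cost at any output.
The firm minimizes its loss by shutting down and losing only its fixed cost of £595.

Shut down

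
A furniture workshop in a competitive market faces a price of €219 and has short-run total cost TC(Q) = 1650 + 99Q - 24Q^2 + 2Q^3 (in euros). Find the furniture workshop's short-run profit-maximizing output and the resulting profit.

Profit = -€50 at Q = 10

AVC = 99 - 24Q + 2Q^2; min AVC = €27 at Q = 6. Since P = €219 ≥ min AVC, the firm produces.
With MC = 99 - 48Q + 6Q^2, P = MC on the upward-sloping part at Q* = 10.
TR = 219·10 = 2190. TC = 1650 + 590 = 2240. Profit = 2190 − 2240 = -€50.
Shutting down would mean losing the fixed cost of €1650, so operating at a loss of €50 is better by €1600.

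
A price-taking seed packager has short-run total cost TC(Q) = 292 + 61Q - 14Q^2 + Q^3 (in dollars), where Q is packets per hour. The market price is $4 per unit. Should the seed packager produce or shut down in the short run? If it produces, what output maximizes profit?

From TC, MC = TC'(Q) = 61 - 28Q + 3Q^2 and AVC = VC/Q = 61 - 14Q + Q^2.
The AVC parabola has its vertex at Q = 14/2 = 7, where AVC = 61 - 14·7 + 7^2 = $12.
P = $4 lies below min AVC = $12; no output level covers variable cost.
The firm minimizes its loss by shutting down and losing only its fixed cost of $292.

Shut down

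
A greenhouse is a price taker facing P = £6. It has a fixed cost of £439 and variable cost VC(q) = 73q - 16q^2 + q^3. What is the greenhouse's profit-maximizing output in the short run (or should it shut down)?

Shut down

From TC, MC = TC'(q) = 73 - 32q + 3q^2 and AVC = VC/q = 73 - 16q + q^2.
AVC hits its minimum where MC = AVC, at q = 8, giving min AVC = 73 - 16·8 + 8^2 = £9.
Since P = £6 < min AVC = £9, price fails to cover variable cost at any output.
Best response: produce nothing and absorb the £439 fixed cost.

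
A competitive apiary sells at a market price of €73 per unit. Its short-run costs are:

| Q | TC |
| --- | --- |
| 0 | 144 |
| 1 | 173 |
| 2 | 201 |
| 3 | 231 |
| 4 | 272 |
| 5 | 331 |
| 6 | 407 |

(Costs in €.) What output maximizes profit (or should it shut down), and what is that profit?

Q = 5; profit = €34

Profit at each row (π = 73Q − TC): Q=0: -144; Q=1: -100; Q=2: -55; Q=3: -12; Q=4: 20; Q=5: 34; Q=6: 31.
Profit is maximized at Q = 5. AVC there is 187/5 = €37.40 ≤ P, so producing beats shutting down (which would give -€144).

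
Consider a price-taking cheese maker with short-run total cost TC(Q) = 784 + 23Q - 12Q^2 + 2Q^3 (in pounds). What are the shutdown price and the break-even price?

Shutdown price = min AVC. AVC = 23 - 12Q + 2Q^2, with vertex at Q = 3 and minimum £5.
ATC = 784/Q + 23 - 12Q + 2Q^2. Setting dATC/dQ = −784/Q^2 − 12 + 4Q = 0 gives Q = 7 (since 4·7^3 − 12·7^2 = 784).
min ATC = 784/7 + 23 − 12·7 + 2·7^2 = £149. That is the break-even price.
Between these two prices the firm operates at a loss; above £149 it earns a profit.

Shutdown price = £5; break-even price = £149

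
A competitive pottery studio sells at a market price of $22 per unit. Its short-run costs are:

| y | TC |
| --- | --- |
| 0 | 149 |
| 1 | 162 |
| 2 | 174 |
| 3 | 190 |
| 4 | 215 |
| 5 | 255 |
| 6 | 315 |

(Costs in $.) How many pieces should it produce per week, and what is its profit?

y = 3; profit = -$124

Compute π = P·y − TC at each output: y=0: -149; y=1: -140; y=2: -130; y=3: -124; y=4: -127; y=5: -145; y=6: -183.
Profit is maximized at y = 3. AVC there is 41/3 = $13.67 ≤ P, so producing beats shutting down (which would give -$149).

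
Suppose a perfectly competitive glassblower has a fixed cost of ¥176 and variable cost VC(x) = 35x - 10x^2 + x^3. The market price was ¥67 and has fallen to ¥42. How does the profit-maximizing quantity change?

Output falls from 8 to 7

AVC = 35 - 10x + x^2, minimized at x = 5 where min AVC = ¥10. MC = 35 - 20x + 3x^2.
At P = ¥67 ≥ min AVC, set P = MC on the rising branch: x = 8.
At P = ¥42 ≥ min AVC, set P = MC: x = 7. The firm stays open but cuts output.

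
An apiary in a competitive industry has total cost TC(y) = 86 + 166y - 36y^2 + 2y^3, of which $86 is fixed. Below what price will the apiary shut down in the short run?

The firm shuts down when price falls below the minimum of average variable cost. AVC = VC/y = 166 - 36y + 2y^2.
At the minimum of AVC, MC = AVC. MC = 166 - 72y + 6y^2; setting MC = AVC gives 4y^2 - 36y = 0, so y = 9. min AVC = 4.
For P < $4 the firm produces nothing.

$4 per unit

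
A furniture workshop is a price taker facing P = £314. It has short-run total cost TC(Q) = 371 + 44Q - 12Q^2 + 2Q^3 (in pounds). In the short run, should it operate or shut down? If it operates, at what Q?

Produce at Q = 9

Strip out fixed cost: VC = 44Q - 12Q^2 + 2Q^3. Then AVC = 44 - 12Q + 2Q^2 and MC = 44 - 24Q + 6Q^2.
The AVC parabola has its vertex at Q = 12/4 = 3, where AVC = 44 - 12·3 + 2·3^2 = £26.
Because £314 ≥ £26, revenue can cover variable cost; the firm operates.
Set P = MC: 314 = 44 - 24Q + 6Q^2 → -270 - 24Q + 6Q^2 = 0. The roots are Q = -5 and Q = 9; the profit-maximizing output is on the rising part of MC, so Q* = 9.
Check: AVC at Q = 9 is £98 ≤ P, so revenue covers variable cost.
Profit = P·Q − TC = 314·9 − 1253 = £1573.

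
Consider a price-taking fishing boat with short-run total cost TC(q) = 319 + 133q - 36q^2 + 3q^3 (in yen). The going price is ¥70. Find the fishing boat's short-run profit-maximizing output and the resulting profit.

Profit = -¥25 at q = 7

AVC = 133 - 36q + 3q^2; min AVC = ¥25 at q = 6. Since P = ¥70 ≥ min AVC, the firm produces.
With MC = 133 - 72q + 9q^2, P = MC on the upward-sloping part at q* = 7.
TR = 70·7 = 490. TC = 319 + 196 = 515. Profit = 490 − 515 = -¥25.
Shutting down would mean losing the fixed cost of ¥319, so operating at a loss of ¥25 is better by ¥294.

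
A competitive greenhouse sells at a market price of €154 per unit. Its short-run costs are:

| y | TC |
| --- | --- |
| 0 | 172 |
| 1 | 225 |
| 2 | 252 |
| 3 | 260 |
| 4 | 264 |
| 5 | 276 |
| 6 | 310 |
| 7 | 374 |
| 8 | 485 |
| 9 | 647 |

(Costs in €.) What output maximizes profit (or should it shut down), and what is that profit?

y = 8; profit = €747

Compute π = P·y − TC at each output: y=0: -172; y=1: -71; y=2: 56; y=3: 202; y=4: 352; y=5: 494; y=6: 614; y=7: 704; y=8: 747; y=9: 739.
Profit is maximized at y = 8. AVC there is 313/8 = €39.12 ≤ P, so producing beats shutting down (which would give -€172).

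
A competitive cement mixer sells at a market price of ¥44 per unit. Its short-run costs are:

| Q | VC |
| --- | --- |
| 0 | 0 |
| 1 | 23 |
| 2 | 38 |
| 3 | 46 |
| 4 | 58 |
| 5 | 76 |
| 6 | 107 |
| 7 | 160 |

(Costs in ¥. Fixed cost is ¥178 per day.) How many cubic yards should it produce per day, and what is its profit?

Profit at each row (π = 44Q − TC): Q=0: -178; Q=1: -157; Q=2: -128; Q=3: -92; Q=4: -60; Q=5: -34; Q=6: -21; Q=7: -30.
Profit is maximized at Q = 6. AVC there is 107/6 = ¥17.83 ≤ P, so producing beats shutting down (which would give -¥178).

Q = 6; profit = -¥21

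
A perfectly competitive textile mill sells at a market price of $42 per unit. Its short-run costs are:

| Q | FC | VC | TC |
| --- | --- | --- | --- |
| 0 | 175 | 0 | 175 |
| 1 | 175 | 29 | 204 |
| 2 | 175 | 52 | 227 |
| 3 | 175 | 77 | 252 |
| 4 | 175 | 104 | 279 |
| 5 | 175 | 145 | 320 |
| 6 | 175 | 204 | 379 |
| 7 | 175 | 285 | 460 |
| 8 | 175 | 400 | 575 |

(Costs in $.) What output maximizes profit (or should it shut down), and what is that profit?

Q = 5; profit = -$110

Profit at each row (π = 42Q − TC): Q=0: -175; Q=1: -162; Q=2: -143; Q=3: -126; Q=4: -111; Q=5: -110; Q=6: -127; Q=7: -166; Q=8: -239.
Profit is maximized at Q = 5. AVC there is 145/5 = $29 ≤ P, so producing beats shutting down (which would give -$175).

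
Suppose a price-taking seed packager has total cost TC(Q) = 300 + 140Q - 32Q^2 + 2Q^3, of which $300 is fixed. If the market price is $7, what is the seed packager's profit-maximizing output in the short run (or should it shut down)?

Shut down

Strip out fixed cost: VC = 140Q - 32Q^2 + 2Q^3. Then AVC = 140 - 32Q + 2Q^2 and MC = 140 - 64Q + 6Q^2.
AVC hits its minimum where MC = AVC, at Q = 8, giving min AVC = 140 - 32·8 + 2·8^2 = $12.
Since P = $7 < min AVC = $12, price fails to cover variable cost at any output.
Best response: produce nothing and absorb the $300 fixed cost.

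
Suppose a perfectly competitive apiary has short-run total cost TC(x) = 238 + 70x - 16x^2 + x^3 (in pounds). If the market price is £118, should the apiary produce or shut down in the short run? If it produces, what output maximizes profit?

Produce at x = 12

Variable cost is VC = 70x - 16x^2 + x^3, so AVC = VC/x = 70 - 16x + x^2 and MC = dTC/dx = 70 - 32x + 3x^2.
AVC hits its minimum where MC = AVC, at x = 8, giving min AVC = 70 - 16·8 + 8^2 = £6.
Since P = £118 ≥ min AVC = £6, price covers variable cost and the firm should produce.
P = MC gives -48 - 32x + 3x^2 = 0, with roots -4/3 and 12. Take the larger (rising MC): x* = 12.
Check: AVC at x = 12 is £22 ≤ P, so revenue covers variable cost.
Profit = P·x − TC = 118·12 − 502 = £914.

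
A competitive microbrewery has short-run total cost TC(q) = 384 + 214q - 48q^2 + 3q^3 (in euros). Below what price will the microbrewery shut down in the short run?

€22 per unit

The shutdown price is the minimum of AVC. VC = 214q - 48q^2 + 3q^3, so AVC = 214 - 48q + 3q^2.
dAVC/dq = -48 + 6q = 0 gives q = 8. min AVC = 214 - 48·8 + 3·8^2 = 22.
For P < €22 the firm produces nothing.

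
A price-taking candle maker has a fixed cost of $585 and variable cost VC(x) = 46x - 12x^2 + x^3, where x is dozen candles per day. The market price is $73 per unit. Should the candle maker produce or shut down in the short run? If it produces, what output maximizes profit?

Produce at x = 9

Strip out fixed cost: VC = 46x - 12x^2 + x^3. Then AVC = 46 - 12x + x^2 and MC = 46 - 24x + 3x^2.
The AVC parabola has its vertex at x = 12/2 = 6, where AVC = 46 - 12·6 + 6^2 = $10.
Since P = $73 ≥ min AVC = $10, price covers variable cost and the firm should produce.
Set P = MC: 73 = 46 - 24x + 3x^2 → -27 - 24x + 3x^2 = 0. The roots are x = -1 and x = 9; the profit-maximizing output is on the rising part of MC, so x* = 9.
Check: AVC at x = 9 is $19 ≤ P, so revenue covers variable cost.
Profit = P·x − TC = 73·9 − 756 = -$99, a loss, but smaller than the $585 fixed cost the firm would lose by shutting down.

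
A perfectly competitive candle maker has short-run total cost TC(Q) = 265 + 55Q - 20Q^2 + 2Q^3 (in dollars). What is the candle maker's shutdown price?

Short-run supply begins at min AVC. From VC = 55Q - 20Q^2 + 2Q^3, AVC = 55 - 20Q + 2Q^2.
At the minimum of AVC, MC = AVC. MC = 55 - 40Q + 6Q^2; setting MC = AVC gives 4Q^2 - 20Q = 0, so Q = 5. min AVC = 5.
So the shutdown price is $5.

$5 per unit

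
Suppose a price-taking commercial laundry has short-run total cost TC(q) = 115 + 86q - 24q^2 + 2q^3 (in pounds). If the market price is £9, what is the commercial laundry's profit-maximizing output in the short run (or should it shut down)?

Variable cost is VC = 86q - 24q^2 + 2q^3, so AVC = VC/q = 86 - 24q + 2q^2 and MC = dTC/dq = 86 - 48q + 6q^2.
AVC is minimized where dAVC/dq = -24 + 4q = 0, at q = 6; min AVC = 86 - 24·6 + 2·6^2 = £14.
Since P = £9 < min AVC = £14, price fails to cover variable cost at any output.
The firm minimizes its loss by shutting down and losing only its fixed cost of £115.

Shut down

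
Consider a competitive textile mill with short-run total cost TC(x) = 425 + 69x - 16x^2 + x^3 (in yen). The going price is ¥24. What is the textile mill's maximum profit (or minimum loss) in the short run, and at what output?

Profit = -¥263 at x = 9

AVC = 69 - 16x + x^2; min AVC = ¥5 at x = 8. Since P = ¥24 ≥ min AVC, the firm produces.
MC = 69 - 32x + 3x^2. Setting P = MC and taking the root on the rising branch gives x* = 9.
TR = 24·9 = 216. TC = 425 + 54 = 479. Profit = 216 − 479 = -¥263.
Shutting down would mean losing the fixed cost of ¥425, so operating at a loss of ¥263 is better by ¥162.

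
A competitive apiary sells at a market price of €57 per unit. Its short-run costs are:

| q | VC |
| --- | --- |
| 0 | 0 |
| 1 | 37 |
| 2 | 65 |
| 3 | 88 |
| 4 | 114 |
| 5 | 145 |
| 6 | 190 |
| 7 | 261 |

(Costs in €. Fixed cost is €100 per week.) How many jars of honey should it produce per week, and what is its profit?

q = 6; profit = €52

Tabulate TR − TC: q=0: -100; q=1: -80; q=2: -51; q=3: -17; q=4: 14; q=5: 40; q=6: 52; q=7: 38.
Profit is maximized at q = 6. AVC there is 190/6 = €31.67 ≤ P, so producing beats shutting down (which would give -€100).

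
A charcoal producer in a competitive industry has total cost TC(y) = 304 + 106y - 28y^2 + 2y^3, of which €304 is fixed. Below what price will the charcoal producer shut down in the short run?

Short-run supply begins at min AVC. From VC = 106y - 28y^2 + 2y^3, AVC = 106 - 28y + 2y^2.
At the minimum of AVC, MC = AVC. MC = 106 - 56y + 6y^2; setting MC = AVC gives 4y^2 - 28y = 0, so y = 7. min AVC = 8.
So the shutdown price is €8.

€8 per unit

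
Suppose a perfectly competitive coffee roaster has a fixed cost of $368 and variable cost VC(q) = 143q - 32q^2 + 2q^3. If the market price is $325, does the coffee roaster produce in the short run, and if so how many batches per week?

Produce at q = 13

Strip out fixed cost: VC = 143q - 32q^2 + 2q^3. Then AVC = 143 - 32q + 2q^2 and MC = 143 - 64q + 6q^2.
The AVC parabola has its vertex at q = 32/4 = 8, where AVC = 143 - 32·8 + 2·8^2 = $15.
Since P = $325 ≥ min AVC = $15, price covers variable cost and the firm should produce.
P = MC gives -182 - 64q + 6q^2 = 0, with roots -7/3 and 13. Take the larger (rising MC): q* = 13.
Check: AVC at q = 13 is $65 ≤ P, so revenue covers variable cost.
Profit = P·q − TC = 325·13 − 1213 = $3012.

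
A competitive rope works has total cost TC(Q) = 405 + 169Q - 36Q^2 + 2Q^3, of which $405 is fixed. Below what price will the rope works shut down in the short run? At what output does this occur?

$7 per unit, at Q = 9

The shutdown price is the minimum of AVC. VC = 169Q - 36Q^2 + 2Q^3, so AVC = 169 - 36Q + 2Q^2.
At the minimum of AVC, MC = AVC. MC = 169 - 72Q + 6Q^2; setting MC = AVC gives 4Q^2 - 36Q = 0, so Q = 9. min AVC = 7.
The firm shuts down for any P below $7.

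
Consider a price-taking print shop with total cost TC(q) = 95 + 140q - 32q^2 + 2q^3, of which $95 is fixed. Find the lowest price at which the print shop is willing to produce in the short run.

Short-run supply begins at min AVC. From VC = 140q - 32q^2 + 2q^3, AVC = 140 - 32q + 2q^2.
At the minimum of AVC, MC = AVC. MC = 140 - 64q + 6q^2; setting MC = AVC gives 4q^2 - 32q = 0, so q = 8. min AVC = 12.
For P < $12 the firm produces nothing.

$12 per unit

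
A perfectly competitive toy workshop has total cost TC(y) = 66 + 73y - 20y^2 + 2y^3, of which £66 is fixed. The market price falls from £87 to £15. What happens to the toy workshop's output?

MC = 73 - 40y + 6y^2; the shutdown threshold is min AVC = £23 (at y = 5).
With P = £87 above the shutdown price, P = MC gives y = 7.
At P = £15 < min AVC = £23, price no longer covers variable cost at any output, so the firm shuts down: y = 0.

Output falls from 7 to 0 (the firm shuts down)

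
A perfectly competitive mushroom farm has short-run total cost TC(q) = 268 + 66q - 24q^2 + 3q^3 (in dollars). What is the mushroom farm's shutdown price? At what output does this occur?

$18 per unit, at q = 4

The firm shuts down when price falls below the minimum of average variable cost. AVC = VC/q = 66 - 24q + 3q^2.
dAVC/dq = -24 + 6q = 0 gives q = 4. min AVC = 66 - 24·4 + 3·4^2 = 18.
So the shutdown price is $18.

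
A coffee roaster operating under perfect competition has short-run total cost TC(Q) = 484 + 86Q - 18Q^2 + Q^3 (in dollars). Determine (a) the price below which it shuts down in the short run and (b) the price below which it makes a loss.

Shutdown price = min AVC. AVC = 86 - 18Q + Q^2, with vertex at Q = 9 and minimum $5.
ATC = 484/Q + 86 - 18Q + Q^2. Setting dATC/dQ = −484/Q^2 − 18 + 2Q = 0 gives Q = 11 (since 2·11^3 − 18·11^2 = 484).
min ATC = 484/11 + 86 − 18·11 + 11^2 = $53. That is the break-even price.
Between these two prices the firm operates at a loss; above $53 it earns a profit.

Shutdown price = $5; break-even price = $53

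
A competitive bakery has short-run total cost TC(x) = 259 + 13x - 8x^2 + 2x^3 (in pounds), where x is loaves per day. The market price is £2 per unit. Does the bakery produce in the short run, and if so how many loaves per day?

Shut down

Variable cost is VC = 13x - 8x^2 + 2x^3, so AVC = VC/x = 13 - 8x + 2x^2 and MC = dTC/dx = 13 - 16x + 6x^2.
The AVC parabola has its vertex at x = 8/4 = 2, where AVC = 13 - 8·2 + 2·2^2 = £5.
With P < min AVC (£2 < £5), every unit sold adds to the loss.
Best response: produce nothing and absorb the £259 fixed cost.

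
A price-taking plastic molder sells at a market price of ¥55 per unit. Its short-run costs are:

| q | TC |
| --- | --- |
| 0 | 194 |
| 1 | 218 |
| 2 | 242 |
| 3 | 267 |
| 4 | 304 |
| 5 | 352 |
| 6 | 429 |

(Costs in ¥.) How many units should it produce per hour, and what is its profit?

Compute π = P·q − TC at each output: q=0: -194; q=1: -163; q=2: -132; q=3: -102; q=4: -84; q=5: -77; q=6: -99.
Profit is maximized at q = 5. AVC there is 158/5 = ¥31.60 ≤ P, so producing beats shutting down (which would give -¥194).

q = 5; profit = -¥77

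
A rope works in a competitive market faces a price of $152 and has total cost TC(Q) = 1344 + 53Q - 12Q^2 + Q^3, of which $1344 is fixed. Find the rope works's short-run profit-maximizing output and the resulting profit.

Profit = -$134 at Q = 11

AVC = 53 - 12Q + Q^2 has its minimum $17 at Q = 6; price $152 clears that bar, so the firm operates.
With MC = 53 - 24Q + 3Q^2, P = MC on the upward-sloping part at Q* = 11.
TR = 152·11 = 1672. TC = 1344 + 462 = 1806. Profit = 1672 − 1806 = -$134.
Shutting down would mean losing the fixed cost of $1344, so operating at a loss of $134 is better by $1210.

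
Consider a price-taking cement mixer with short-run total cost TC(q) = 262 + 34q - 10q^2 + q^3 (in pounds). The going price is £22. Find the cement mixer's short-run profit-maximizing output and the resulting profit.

Profit = -£190 at q = 6

AVC = 34 - 10q + q^2 has its minimum £9 at q = 5; price £22 clears that bar, so the firm operates.
MC = 34 - 20q + 3q^2. Setting P = MC and taking the root on the rising branch gives q* = 6.
TR = 22·6 = 132. TC = 262 + 60 = 322. Profit = 132 − 322 = -£190.
That loss of £190 beats the £262 the firm would lose by shutting down; producing recovers £72 of fixed cost.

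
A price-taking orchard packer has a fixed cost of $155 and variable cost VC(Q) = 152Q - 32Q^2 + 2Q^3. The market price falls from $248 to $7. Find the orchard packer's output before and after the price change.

Output falls from 12 to 0 (the firm shuts down)

AVC = 152 - 32Q + 2Q^2, minimized at Q = 8 where min AVC = $24. MC = 152 - 64Q + 6Q^2.
At P = $248 ≥ min AVC, set P = MC on the rising branch: Q = 12.
At P = $7 < min AVC = $24, price no longer covers variable cost at any output, so the firm shuts down: Q = 0.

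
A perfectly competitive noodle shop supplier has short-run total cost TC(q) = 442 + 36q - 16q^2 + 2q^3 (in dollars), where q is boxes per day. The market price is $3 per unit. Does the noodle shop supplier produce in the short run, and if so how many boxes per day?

Shut down

From TC, MC = TC'(q) = 36 - 32q + 6q^2 and AVC = VC/q = 36 - 16q + 2q^2.
AVC hits its minimum where MC = AVC, at q = 4, giving min AVC = 36 - 16·4 + 2·4^2 = $4.
Since P = $3 < min AVC = $4, price fails to cover variable cost at any output.
Best response: produce nothing and absorb the $442 fixed cost.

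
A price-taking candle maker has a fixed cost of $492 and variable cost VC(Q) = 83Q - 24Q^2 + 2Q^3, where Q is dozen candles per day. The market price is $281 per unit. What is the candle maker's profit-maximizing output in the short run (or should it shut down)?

From TC, MC = TC'(Q) = 83 - 48Q + 6Q^2 and AVC = VC/Q = 83 - 24Q + 2Q^2.
AVC is minimized where dAVC/dQ = -24 + 4Q = 0, at Q = 6; min AVC = 83 - 24·6 + 2·6^2 = $11.
Since P = $281 ≥ min AVC = $11, price covers variable cost and the firm should produce.
Solving P = MC: -198 - 48Q + 6Q^2 = 0 ⇒ Q = -3 or 11. On the upward-sloping branch, Q* = 11.
Check: AVC at Q = 11 is $61 ≤ P, so revenue covers variable cost.
Profit = P·Q − TC = 281·11 − 1163 = $1928.

Produce at Q = 11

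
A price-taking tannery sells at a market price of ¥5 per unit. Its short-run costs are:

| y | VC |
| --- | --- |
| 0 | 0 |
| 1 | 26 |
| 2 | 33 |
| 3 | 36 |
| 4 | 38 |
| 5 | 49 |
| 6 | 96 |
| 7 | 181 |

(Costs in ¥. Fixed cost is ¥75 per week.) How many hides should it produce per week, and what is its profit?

Tabulate TR − TC: y=0: -75; y=1: -96; y=2: -98; y=3: -96; y=4: -93; y=5: -99; y=6: -141; y=7: -221.
Profit is highest at y = 0. Equivalently, the lowest AVC in the table is 38/4 ≈ ¥9.50 at y = 4, and P = ¥5 falls below it — price never covers variable cost, so the firm shuts down and loses only its fixed cost.

y = 0 (shut down); profit = -¥75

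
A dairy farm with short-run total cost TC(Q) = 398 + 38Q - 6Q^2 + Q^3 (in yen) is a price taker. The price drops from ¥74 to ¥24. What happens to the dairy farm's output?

MC = 38 - 12Q + 3Q^2; the shutdown threshold is min AVC = ¥29 (at Q = 3).
At P = ¥74 ≥ min AVC, set P = MC on the rising branch: Q = 6.
At P = ¥24 < min AVC = ¥29, price no longer covers variable cost at any output, so the firm shuts down: Q = 0.

Output falls from 6 to 0 (the firm shuts down)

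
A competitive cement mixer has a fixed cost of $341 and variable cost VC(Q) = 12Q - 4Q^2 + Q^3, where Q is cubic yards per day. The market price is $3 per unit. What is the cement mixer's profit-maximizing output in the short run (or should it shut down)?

Shut down

From TC, MC = TC'(Q) = 12 - 8Q + 3Q^2 and AVC = VC/Q = 12 - 4Q + Q^2.
AVC hits its minimum where MC = AVC, at Q = 2, giving min AVC = 12 - 4·2 + 2^2 = $8.
P = $3 lies below min AVC = $8; no output level covers variable cost.
The firm minimizes its loss by shutting down and losing only its fixed cost of $341.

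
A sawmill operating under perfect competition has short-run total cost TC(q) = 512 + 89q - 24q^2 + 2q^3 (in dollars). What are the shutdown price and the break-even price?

Shutdown price = $17; break-even price = $89

Shutdown price = min AVC. AVC = 89 - 24q + 2q^2, with vertex at q = 6 and minimum $17.
ATC = 512/q + 89 - 24q + 2q^2. Setting dATC/dq = −512/q^2 − 24 + 4q = 0 gives q = 8 (since 4·8^3 − 24·8^2 = 512).
min ATC = 512/8 + 89 − 24·8 + 2·8^2 = $89. That is the break-even price.
Between these two prices the firm operates at a loss; above $89 it earns a profit.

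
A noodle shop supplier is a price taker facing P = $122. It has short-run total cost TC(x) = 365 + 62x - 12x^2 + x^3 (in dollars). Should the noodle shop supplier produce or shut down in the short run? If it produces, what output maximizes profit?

Produce at x = 10

Strip out fixed cost: VC = 62x - 12x^2 + x^3. Then AVC = 62 - 12x + x^2 and MC = 62 - 24x + 3x^2.
The AVC parabola has its vertex at x = 12/2 = 6, where AVC = 62 - 12·6 + 6^2 = $26.
P = $122 exceeds min AVC = $26, so the firm stays open.
Solving P = MC: -60 - 24x + 3x^2 = 0 ⇒ x = -2 or 10. On the upward-sloping branch, x* = 10.
Check: AVC at x = 10 is $42 ≤ P, so revenue covers variable cost.
Profit = P·x − TC = 122·10 − 785 = $435.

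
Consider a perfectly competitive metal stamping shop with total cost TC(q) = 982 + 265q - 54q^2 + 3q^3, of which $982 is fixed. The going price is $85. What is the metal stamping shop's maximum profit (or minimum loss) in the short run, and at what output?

Profit = -$382 at q = 10

AVC = 265 - 54q + 3q^2 has its minimum $22 at q = 9; price $85 clears that bar, so the firm operates.
With MC = 265 - 108q + 9q^2, P = MC on the upward-sloping part at q* = 10.
TR = 85·10 = 850. TC = 982 + 250 = 1232. Profit = 850 − 1232 = -$382.
Shutting down would mean losing the fixed cost of $982, so operating at a loss of $382 is better by $600.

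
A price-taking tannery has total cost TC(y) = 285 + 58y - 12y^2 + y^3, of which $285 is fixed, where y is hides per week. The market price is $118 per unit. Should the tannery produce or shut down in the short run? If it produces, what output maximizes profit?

Produce at y = 10

From TC, MC = TC'(y) = 58 - 24y + 3y^2 and AVC = VC/y = 58 - 12y + y^2.
AVC hits its minimum where MC = AVC, at y = 6, giving min AVC = 58 - 12·6 + 6^2 = $22.
P = $118 exceeds min AVC = $22, so the firm stays open.
Set P = MC: 118 = 58 - 24y + 3y^2 → -60 - 24y + 3y^2 = 0. The roots are y = -2 and y = 10; the profit-maximizing output is on the rising part of MC, so y* = 10.
Check: AVC at y = 10 is $38 ≤ P, so revenue covers variable cost.
Profit = P·y − TC = 118·10 − 665 = $515.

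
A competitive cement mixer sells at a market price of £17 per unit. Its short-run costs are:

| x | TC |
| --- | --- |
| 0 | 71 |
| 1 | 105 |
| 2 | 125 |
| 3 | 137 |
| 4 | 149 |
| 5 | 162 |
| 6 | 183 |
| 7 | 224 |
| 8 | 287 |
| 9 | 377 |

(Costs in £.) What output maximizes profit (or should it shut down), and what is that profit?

Profit at each row (π = 17x − TC): x=0: -71; x=1: -88; x=2: -91; x=3: -86; x=4: -81; x=5: -77; x=6: -81; x=7: -105; x=8: -151; x=9: -224.
Profit is highest at x = 0. Equivalently, the lowest AVC in the table is 91/5 ≈ £18.20 at x = 5, and P = £17 falls below it — price never covers variable cost, so the firm shuts down and loses only its fixed cost.

x = 0 (shut down); profit = -£71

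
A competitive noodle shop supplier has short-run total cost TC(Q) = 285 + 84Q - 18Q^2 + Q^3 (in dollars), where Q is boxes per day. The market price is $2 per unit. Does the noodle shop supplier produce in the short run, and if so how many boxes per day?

Shut down

Strip out fixed cost: VC = 84Q - 18Q^2 + Q^3. Then AVC = 84 - 18Q + Q^2 and MC = 84 - 36Q + 3Q^2.
AVC is minimized where dAVC/dQ = -18 + 2Q = 0, at Q = 9; min AVC = 84 - 18·9 + 9^2 = $3.
With P < min AVC ($2 < $3), every unit sold adds to the loss.
The firm minimizes its loss by shutting down and losing only its fixed cost of $285.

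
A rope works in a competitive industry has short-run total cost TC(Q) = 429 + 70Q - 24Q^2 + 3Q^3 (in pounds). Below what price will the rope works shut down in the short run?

Short-run supply begins at min AVC. From VC = 70Q - 24Q^2 + 3Q^3, AVC = 70 - 24Q + 3Q^2.
At the minimum of AVC, MC = AVC. MC = 70 - 48Q + 9Q^2; setting MC = AVC gives 6Q^2 - 24Q = 0, so Q = 4. min AVC = 22.
For P < £22 the firm produces nothing.

£22 per unit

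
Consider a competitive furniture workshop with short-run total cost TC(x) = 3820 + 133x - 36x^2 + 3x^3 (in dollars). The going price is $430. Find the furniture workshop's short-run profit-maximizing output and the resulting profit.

Profit = -$190 at x = 11

AVC = 133 - 36x + 3x^2; min AVC = $25 at x = 6. Since P = $430 ≥ min AVC, the firm produces.
With MC = 133 - 72x + 9x^2, P = MC on the upward-sloping part at x* = 11.
TR = 430·11 = 4730. TC = 3820 + 1100 = 4920. Profit = 4730 − 4920 = -$190.
Shutting down would mean losing the fixed cost of $3820, so operating at a loss of $190 is better by $3630.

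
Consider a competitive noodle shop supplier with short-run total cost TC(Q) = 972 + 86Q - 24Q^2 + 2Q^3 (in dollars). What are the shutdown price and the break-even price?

AVC = 86 - 24Q + 2Q^2; minimized at Q = 6, giving min AVC = $14. That is the shutdown price.
ATC = 972/Q + 86 - 24Q + 2Q^2. Setting dATC/dQ = −972/Q^2 − 24 + 4Q = 0 gives Q = 9 (since 4·9^3 − 24·9^2 = 972).
min ATC = 972/9 + 86 − 24·9 + 2·9^2 = $140. That is the break-even price.
For $14 ≤ P < $140 the firm produces at a loss; below $14 it shuts down.

Shutdown price = $14; break-even price = $140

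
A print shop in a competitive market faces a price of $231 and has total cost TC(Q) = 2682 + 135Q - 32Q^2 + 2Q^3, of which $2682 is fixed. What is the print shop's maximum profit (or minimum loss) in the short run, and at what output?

AVC = 135 - 32Q + 2Q^2 has its minimum $7 at Q = 8; price $231 clears that bar, so the firm operates.
With MC = 135 - 64Q + 6Q^2, P = MC on the upward-sloping part at Q* = 12.
TR = 231·12 = 2772. TC = 2682 + 468 = 3150. Profit = 2772 − 3150 = -$378.
Shutting down would mean losing the fixed cost of $2682, so operating at a loss of $378 is better by $2304.

Profit = -$378 at Q = 12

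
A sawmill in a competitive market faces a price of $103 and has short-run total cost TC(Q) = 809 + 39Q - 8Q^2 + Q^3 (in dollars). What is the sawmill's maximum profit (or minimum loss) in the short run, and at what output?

Profit = -$297 at Q = 8

AVC = 39 - 8Q + Q^2 has its minimum $23 at Q = 4; price $103 clears that bar, so the firm operates.
With MC = 39 - 16Q + 3Q^2, P = MC on the upward-sloping part at Q* = 8.
TR = 103·8 = 824. TC = 809 + 312 = 1121. Profit = 824 − 1121 = -$297.
Shutting down would mean losing the fixed cost of $809, so operating at a loss of $297 is better by $512.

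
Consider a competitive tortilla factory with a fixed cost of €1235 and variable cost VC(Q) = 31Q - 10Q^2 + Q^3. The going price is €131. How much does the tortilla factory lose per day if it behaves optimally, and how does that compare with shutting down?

Profit = -€235 at Q = 10

AVC = 31 - 10Q + Q^2; min AVC = €6 at Q = 5. Since P = €131 ≥ min AVC, the firm produces.
MC = 31 - 20Q + 3Q^2. Setting P = MC and taking the root on the rising branch gives Q* = 10.
TR = 131·10 = 1310. TC = 1235 + 310 = 1545. Profit = 1310 − 1545 = -€235.
Shutting down would mean losing the fixed cost of €1235, so operating at a loss of €235 is better by €1000.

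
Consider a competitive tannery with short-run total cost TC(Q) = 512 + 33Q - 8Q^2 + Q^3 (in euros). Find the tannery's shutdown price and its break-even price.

Shutdown price = €17; break-even price = €97

Shutdown price = min AVC. AVC = 33 - 8Q + Q^2, with vertex at Q = 4 and minimum €17.
ATC = 512/Q + 33 - 8Q + Q^2. Setting dATC/dQ = −512/Q^2 − 8 + 2Q = 0 gives Q = 8 (since 2·8^3 − 8·8^2 = 512).
min ATC = 512/8 + 33 − 8·8 + 8^2 = €97. That is the break-even price.
For €17 ≤ P < €97 the firm produces at a loss; below €17 it shuts down.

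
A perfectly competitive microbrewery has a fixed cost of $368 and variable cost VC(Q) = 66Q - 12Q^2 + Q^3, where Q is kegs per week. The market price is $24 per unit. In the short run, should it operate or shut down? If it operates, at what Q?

Shut down

Variable cost is VC = 66Q - 12Q^2 + Q^3, so AVC = VC/Q = 66 - 12Q + Q^2 and MC = dTC/dQ = 66 - 24Q + 3Q^2.
AVC is minimized where dAVC/dQ = -12 + 2Q = 0, at Q = 6; min AVC = 66 - 12·6 + 6^2 = $30.
P = $24 lies below min AVC = $30; no output level covers variable cost.
The firm minimizes its loss by shutting down and losing only its fixed cost of $368.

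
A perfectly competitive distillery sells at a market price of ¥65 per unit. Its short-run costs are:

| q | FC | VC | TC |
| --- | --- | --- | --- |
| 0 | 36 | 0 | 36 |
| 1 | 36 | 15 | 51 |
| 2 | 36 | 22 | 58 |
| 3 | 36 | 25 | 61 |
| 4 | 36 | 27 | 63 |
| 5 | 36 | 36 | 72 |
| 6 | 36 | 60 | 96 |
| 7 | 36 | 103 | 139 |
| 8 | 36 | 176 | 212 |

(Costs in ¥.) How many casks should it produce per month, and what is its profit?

q = 7; profit = ¥316

Profit at each row (π = 65q − TC): q=0: -36; q=1: 14; q=2: 72; q=3: 134; q=4: 197; q=5: 253; q=6: 294; q=7: 316; q=8: 308.
Profit is maximized at q = 7. AVC there is 103/7 = ¥14.71 ≤ P, so producing beats shutting down (which would give -¥36).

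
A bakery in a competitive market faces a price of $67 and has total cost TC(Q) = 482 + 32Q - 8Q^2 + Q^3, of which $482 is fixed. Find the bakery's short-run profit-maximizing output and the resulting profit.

AVC = 32 - 8Q + Q^2; min AVC = $16 at Q = 4. Since P = $67 ≥ min AVC, the firm produces.
With MC = 32 - 16Q + 3Q^2, P = MC on the upward-sloping part at Q* = 7.
TR = 67·7 = 469. TC = 482 + 175 = 657. Profit = 469 − 657 = -$188.
Shutting down would mean losing the fixed cost of $482, so operating at a loss of $188 is better by $294.

Profit = -$188 at Q = 7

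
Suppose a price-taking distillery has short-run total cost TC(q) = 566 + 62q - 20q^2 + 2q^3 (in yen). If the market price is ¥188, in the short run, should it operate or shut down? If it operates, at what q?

From TC, MC = TC'(q) = 62 - 40q + 6q^2 and AVC = VC/q = 62 - 20q + 2q^2.
AVC hits its minimum where MC = AVC, at q = 5, giving min AVC = 62 - 20·5 + 2·5^2 = ¥12.
Because ¥188 ≥ ¥12, revenue can cover variable cost; the firm operates.
Set P = MC: 188 = 62 - 40q + 6q^2 → -126 - 40q + 6q^2 = 0. The roots are q = -7/3 and q = 9; the profit-maximizing output is on the rising part of MC, so q* = 9.
Check: AVC at q = 9 is ¥44 ≤ P, so revenue covers variable cost.
Profit = P·q − TC = 188·9 − 962 = ¥730.

Produce at q = 9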